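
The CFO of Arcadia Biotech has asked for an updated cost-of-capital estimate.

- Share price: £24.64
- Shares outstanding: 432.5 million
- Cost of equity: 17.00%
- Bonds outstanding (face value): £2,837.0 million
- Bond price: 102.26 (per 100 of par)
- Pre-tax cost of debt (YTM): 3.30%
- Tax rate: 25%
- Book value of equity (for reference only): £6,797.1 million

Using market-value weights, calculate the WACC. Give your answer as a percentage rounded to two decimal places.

13.89%

Market value of equity E = 24.64 × 432.5m = 10656.8m. Market value of debt D = 2837m × 102.26/100 = 2901.1162m.
Total capital V = 10656.8 + 2901.1162 = 13557.9162.
Equity: weight = 10656.8/13557.9162 = 0.7860; cost = 17%.
Bonds outstanding: weight = 2901.1162/13557.9162 = 0.2140; after-tax cost = 3.3% × (1 − 25%) = 2.4750%.
WACC = 0.7860 × 17.0000% + 0.2140 × 2.4750% = 13.8919%.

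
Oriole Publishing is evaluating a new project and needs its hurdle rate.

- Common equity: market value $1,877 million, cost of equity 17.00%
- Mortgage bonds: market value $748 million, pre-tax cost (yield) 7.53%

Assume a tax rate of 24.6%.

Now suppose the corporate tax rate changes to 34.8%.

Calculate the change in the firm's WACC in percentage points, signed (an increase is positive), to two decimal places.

-0.22 pp

Current WACC:
Total capital V = 1877 + 748 = 2625.
Equity: weight = 1877/2625 = 0.7150; cost = 17%.
Mortgage bonds: weight = 748/2625 = 0.2850; after-tax cost = 7.53% × (1 − 24.6%) = 5.6776%.
WACC = 0.7150 × 17.0000% + 0.2850 × 5.6776% = 13.7737%.
After the change:
Total capital V = 1877 + 748 = 2625.
Equity: weight = 1877/2625 = 0.7150; cost = 17%.
Mortgage bonds: weight = 748/2625 = 0.2850; after-tax cost = 7.53% × (1 − 34.8%) = 4.9096%.
WACC = 0.7150 × 17.0000% + 0.2850 × 4.9096% = 13.5548%.
Change in WACC = 13.5548% − 13.7737% = -0.2189 pp.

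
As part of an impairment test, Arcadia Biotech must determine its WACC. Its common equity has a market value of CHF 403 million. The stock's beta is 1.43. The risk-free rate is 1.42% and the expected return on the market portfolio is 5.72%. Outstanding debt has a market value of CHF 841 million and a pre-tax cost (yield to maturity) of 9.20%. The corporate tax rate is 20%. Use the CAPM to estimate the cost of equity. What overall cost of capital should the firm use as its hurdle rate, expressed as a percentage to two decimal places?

Market risk premium = 5.72% − 1.42% = 4.3%.
Cost of equity via CAPM: Re = 1.42% + 1.43 × 4.3% = 7.5690%.
Total capital V = 403 + 841 = 1244.
Equity: weight = 403/1244 = 0.3240; cost = 7.569%.
Debt: weight = 841/1244 = 0.6760; after-tax cost = 9.2% × (1 − 20%) = 7.3600%.
WACC = 0.3240 × 7.5690% + 0.6760 × 7.3600% = 7.4277%.

7.43%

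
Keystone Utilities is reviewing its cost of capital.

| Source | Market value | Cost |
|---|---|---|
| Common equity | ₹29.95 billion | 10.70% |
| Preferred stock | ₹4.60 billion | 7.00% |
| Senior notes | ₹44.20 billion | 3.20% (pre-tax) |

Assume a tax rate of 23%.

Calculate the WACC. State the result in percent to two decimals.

5.86%

Total capital V = 29.95 + 4.6 + 44.2 = 78.75.
Equity: weight = 29.95/78.75 = 0.3803; cost = 10.7%.
Preferred: weight = 4.6/78.75 = 0.0584; cost = 7%.
Senior notes: weight = 44.2/78.75 = 0.5613; after-tax cost = 3.2% × (1 − 23%) = 2.4640%.
WACC = 0.3803 × 10.7000% + 0.0584 × 7.0000% + 0.5613 × 2.4640% = 5.8613%.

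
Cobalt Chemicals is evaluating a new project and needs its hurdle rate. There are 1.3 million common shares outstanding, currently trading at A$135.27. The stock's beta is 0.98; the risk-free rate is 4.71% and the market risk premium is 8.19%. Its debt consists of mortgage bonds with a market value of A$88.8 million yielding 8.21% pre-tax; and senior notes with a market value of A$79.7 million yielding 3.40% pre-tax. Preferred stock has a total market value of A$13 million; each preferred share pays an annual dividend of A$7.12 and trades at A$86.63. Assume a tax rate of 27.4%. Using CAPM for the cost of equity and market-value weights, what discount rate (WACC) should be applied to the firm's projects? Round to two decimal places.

8.60%

Cost of equity via CAPM: Re = 4.71% + 0.98 × 8.19% = 12.7362%.
Cost of preferred: Rp = 7.12 / 86.63 = 8.2189%.
Market value of equity E = 135.27 × 1.3m = 175.851m.
Total capital V = 175.851 + 13 + 88.8 + 79.7 = 357.351.
Equity: weight = 175.851/357.351 = 0.4921; cost = 12.7362%.
Preferred: weight = 13/357.351 = 0.0364; cost = 8.2189%.
Mortgage bonds: weight = 88.8/357.351 = 0.2485; after-tax cost = 8.21% × (1 − 27.4%) = 5.9605%.
Senior notes: weight = 79.7/357.351 = 0.2230; after-tax cost = 3.4% × (1 − 27.4%) = 2.4684%.
WACC = 0.4921 × 12.7362% + 0.0364 × 8.2189% + 0.2485 × 5.9605% + 0.2230 × 2.4684% = 8.5981%.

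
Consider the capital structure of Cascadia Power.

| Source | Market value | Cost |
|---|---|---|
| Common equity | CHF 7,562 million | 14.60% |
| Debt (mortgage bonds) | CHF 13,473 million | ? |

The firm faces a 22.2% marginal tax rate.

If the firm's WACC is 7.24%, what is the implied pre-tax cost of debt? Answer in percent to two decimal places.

Total capital V = 7562 + 13473 = 21035.
Equity weight = 7562/21035 = 0.3595.
Mortgage bonds weight = 13473/21035 = 0.6405.
Equity contribution = 0.3595 × 14.6% = 5.2486%.
Remaining for debt = 7.24% − 5.2486% = 1.9914%.
Rd × (1 − 22.2%) × 0.6405 = 1.9914%  ⇒  Rd = 3.9962%.

4.00%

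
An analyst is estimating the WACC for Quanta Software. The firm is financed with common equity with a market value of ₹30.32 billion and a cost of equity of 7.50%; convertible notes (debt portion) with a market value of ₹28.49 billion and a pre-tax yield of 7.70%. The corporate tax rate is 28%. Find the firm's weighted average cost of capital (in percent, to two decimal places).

Total capital V = 30.32 + 28.49 = 58.81.
Equity: weight = 30.32/58.81 = 0.5156; cost = 7.5%.
Convertible notes (debt portion): weight = 28.49/58.81 = 0.4844; after-tax cost = 7.7% × (1 − 28%) = 5.5440%.
WACC = 0.5156 × 7.5000% + 0.4844 × 5.5440% = 6.5524%.

6.55%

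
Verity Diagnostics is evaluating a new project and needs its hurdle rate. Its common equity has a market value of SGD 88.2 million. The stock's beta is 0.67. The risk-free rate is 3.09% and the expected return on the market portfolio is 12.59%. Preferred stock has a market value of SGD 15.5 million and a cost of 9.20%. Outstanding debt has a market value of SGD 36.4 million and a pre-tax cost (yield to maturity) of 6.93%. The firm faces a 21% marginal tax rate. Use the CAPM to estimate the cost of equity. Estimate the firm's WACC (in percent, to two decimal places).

8.39%

Market risk premium = 12.59% − 3.09% = 9.5%.
Cost of equity via CAPM: Re = 3.09% + 0.67 × 9.5% = 9.4550%.
Total capital V = 88.2 + 15.5 + 36.4 = 140.1.
Equity: weight = 88.2/140.1 = 0.6296; cost = 9.455%.
Preferred: weight = 15.5/140.1 = 0.1106; cost = 9.2%.
Debt: weight = 36.4/140.1 = 0.2598; after-tax cost = 6.93% × (1 − 21%) = 5.4747%.
WACC = 0.6296 × 9.4550% + 0.1106 × 9.2000% + 0.2598 × 5.4747% = 8.3926%.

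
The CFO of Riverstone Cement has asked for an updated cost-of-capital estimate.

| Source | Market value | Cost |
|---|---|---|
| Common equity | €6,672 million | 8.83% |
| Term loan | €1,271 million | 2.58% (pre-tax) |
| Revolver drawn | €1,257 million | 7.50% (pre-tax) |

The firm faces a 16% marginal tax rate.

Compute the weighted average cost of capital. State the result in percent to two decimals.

Total capital V = 6672 + 1271 + 1257 = 9200.
Equity: weight = 6672/9200 = 0.7252; cost = 8.83%.
Term loan: weight = 1271/9200 = 0.1382; after-tax cost = 2.58% × (1 − 16%) = 2.1672%.
Revolver drawn: weight = 1257/9200 = 0.1366; after-tax cost = 7.5% × (1 − 16%) = 6.3000%.
WACC = 0.7252 × 8.8300% + 0.1382 × 2.1672% + 0.1366 × 6.3000% = 7.5638%.

7.56%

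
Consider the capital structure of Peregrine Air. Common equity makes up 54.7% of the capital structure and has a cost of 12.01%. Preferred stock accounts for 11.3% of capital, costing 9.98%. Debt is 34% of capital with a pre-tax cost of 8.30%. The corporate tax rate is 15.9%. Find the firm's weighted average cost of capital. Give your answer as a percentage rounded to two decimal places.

10.07%

After-tax cost of debt = 8.3% × (1 − 15.9%) = 6.9803%.
WACC = 0.547 × 12.0100% + 0.113 × 9.9800% + 0.340 × 6.9803% = 10.0705%.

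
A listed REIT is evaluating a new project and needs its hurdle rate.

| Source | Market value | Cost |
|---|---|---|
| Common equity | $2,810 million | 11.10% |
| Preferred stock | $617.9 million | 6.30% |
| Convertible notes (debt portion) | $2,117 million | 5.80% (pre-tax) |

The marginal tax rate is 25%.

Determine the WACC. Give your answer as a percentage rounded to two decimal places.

7.99%

Total capital V = 2810 + 617.9 + 2117 = 5544.9.
Equity: weight = 2810/5544.9 = 0.5068; cost = 11.1%.
Preferred: weight = 617.9/5544.9 = 0.1114; cost = 6.3%.
Convertible notes (debt portion): weight = 2117/5544.9 = 0.3818; after-tax cost = 5.8% × (1 − 25%) = 4.3500%.
WACC = 0.5068 × 11.1000% + 0.1114 × 6.3000% + 0.3818 × 4.3500% = 7.9880%.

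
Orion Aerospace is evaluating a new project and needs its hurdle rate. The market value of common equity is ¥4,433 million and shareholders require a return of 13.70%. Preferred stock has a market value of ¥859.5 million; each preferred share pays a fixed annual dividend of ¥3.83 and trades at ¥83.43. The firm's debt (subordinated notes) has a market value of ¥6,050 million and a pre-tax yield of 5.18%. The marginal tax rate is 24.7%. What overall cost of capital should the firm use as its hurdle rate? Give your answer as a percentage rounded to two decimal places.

7.78%

Cost of preferred: Rp = 3.83 / 83.43 = 4.5907%.
Total capital V = 4433 + 859.5 + 6050 = 11342.5.
Equity: weight = 4433/11342.5 = 0.3908; cost = 13.7%.
Preferred: weight = 859.5/11342.5 = 0.0758; cost = 4.5907%.
Subordinated notes: weight = 6050/11342.5 = 0.5334; after-tax cost = 5.18% × (1 − 24.7%) = 3.9005%.
WACC = 0.3908 × 13.7000% + 0.0758 × 4.5907% + 0.5334 × 3.9005% = 7.7828%.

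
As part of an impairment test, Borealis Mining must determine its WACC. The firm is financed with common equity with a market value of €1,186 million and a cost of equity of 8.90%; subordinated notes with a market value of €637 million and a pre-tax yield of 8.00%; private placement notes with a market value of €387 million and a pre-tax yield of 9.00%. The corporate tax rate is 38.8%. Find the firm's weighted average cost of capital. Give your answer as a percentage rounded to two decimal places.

7.15%

Total capital V = 1186 + 637 + 387 = 2210.
Equity: weight = 1186/2210 = 0.5367; cost = 8.9%.
Subordinated notes: weight = 637/2210 = 0.2882; after-tax cost = 8% × (1 − 38.8%) = 4.8960%.
Private placement notes: weight = 387/2210 = 0.1751; after-tax cost = 9% × (1 − 38.8%) = 5.5080%.
WACC = 0.5367 × 8.9000% + 0.2882 × 4.8960% + 0.1751 × 5.5080% = 7.1519%.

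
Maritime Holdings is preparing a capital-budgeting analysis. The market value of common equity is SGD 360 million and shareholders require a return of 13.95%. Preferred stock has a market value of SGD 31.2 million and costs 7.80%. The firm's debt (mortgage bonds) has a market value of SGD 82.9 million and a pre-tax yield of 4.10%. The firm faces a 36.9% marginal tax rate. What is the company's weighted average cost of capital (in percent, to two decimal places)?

11.56%

Total capital V = 360 + 31.2 + 82.9 = 474.1.
Equity: weight = 360/474.1 = 0.7593; cost = 13.95%.
Preferred: weight = 31.2/474.1 = 0.0658; cost = 7.8%.
Mortgage bonds: weight = 82.9/474.1 = 0.1749; after-tax cost = 4.1% × (1 − 36.9%) = 2.5871%.
WACC = 0.7593 × 13.9500% + 0.0658 × 7.8000% + 0.1749 × 2.5871% = 11.5584%.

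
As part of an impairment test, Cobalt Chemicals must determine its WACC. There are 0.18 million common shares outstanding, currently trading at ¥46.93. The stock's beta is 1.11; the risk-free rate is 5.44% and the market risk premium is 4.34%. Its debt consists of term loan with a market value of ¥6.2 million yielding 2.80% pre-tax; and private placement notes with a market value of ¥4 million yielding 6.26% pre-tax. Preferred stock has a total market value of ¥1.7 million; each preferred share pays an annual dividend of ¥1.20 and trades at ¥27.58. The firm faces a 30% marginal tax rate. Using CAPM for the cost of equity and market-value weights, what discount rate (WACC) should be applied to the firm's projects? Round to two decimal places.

Cost of equity via CAPM: Re = 5.44% + 1.11 × 4.34% = 10.2574%.
Cost of preferred: Rp = 1.2 / 27.58 = 4.3510%.
Market value of equity E = 46.93 × 0.18m = 8.4474m.
Total capital V = 8.4474 + 1.7 + 6.2 + 4 = 20.3474.
Equity: weight = 8.4474/20.3474 = 0.4152; cost = 10.2574%.
Preferred: weight = 1.7/20.3474 = 0.0835; cost = 4.351%.
Term loan: weight = 6.2/20.3474 = 0.3047; after-tax cost = 2.8% × (1 − 30%) = 1.9600%.
Private placement notes: weight = 4/20.3474 = 0.1966; after-tax cost = 6.26% × (1 − 30%) = 4.3820%.
WACC = 0.4152 × 10.2574% + 0.0835 × 4.3510% + 0.3047 × 1.9600% + 0.1966 × 4.3820% = 6.0806%.

6.08%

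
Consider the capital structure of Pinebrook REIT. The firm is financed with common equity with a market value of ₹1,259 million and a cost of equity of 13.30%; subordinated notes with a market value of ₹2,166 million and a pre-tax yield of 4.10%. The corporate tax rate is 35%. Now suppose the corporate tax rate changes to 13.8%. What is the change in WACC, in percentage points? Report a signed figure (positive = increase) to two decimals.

Current WACC:
Total capital V = 1259 + 2166 = 3425.
Equity: weight = 1259/3425 = 0.3676; cost = 13.3%.
Subordinated notes: weight = 2166/3425 = 0.6324; after-tax cost = 4.1% × (1 − 35%) = 2.6650%.
WACC = 0.3676 × 13.3000% + 0.6324 × 2.6650% = 6.5743%.
After the change:
Total capital V = 1259 + 2166 = 3425.
Equity: weight = 1259/3425 = 0.3676; cost = 13.3%.
Subordinated notes: weight = 2166/3425 = 0.6324; after-tax cost = 4.1% × (1 − 13.8%) = 3.5342%.
WACC = 0.3676 × 13.3000% + 0.6324 × 3.5342% = 7.1240%.
Change in WACC = 7.1240% − 6.5743% = 0.5497 pp.

+0.55 pp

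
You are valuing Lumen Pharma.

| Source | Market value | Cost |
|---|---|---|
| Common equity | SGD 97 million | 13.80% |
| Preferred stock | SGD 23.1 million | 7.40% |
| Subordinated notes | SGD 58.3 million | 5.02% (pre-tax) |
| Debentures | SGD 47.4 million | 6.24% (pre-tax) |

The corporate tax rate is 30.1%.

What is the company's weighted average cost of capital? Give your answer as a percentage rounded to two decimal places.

Total capital V = 97 + 23.1 + 58.3 + 47.4 = 225.8.
Equity: weight = 97/225.8 = 0.4296; cost = 13.8%.
Preferred: weight = 23.1/225.8 = 0.1023; cost = 7.4%.
Subordinated notes: weight = 58.3/225.8 = 0.2582; after-tax cost = 5.02% × (1 − 30.1%) = 3.5090%.
Debentures: weight = 47.4/225.8 = 0.2099; after-tax cost = 6.24% × (1 − 30.1%) = 4.3618%.
WACC = 0.4296 × 13.8000% + 0.1023 × 7.4000% + 0.2582 × 3.5090% + 0.2099 × 4.3618% = 8.5069%.

8.51%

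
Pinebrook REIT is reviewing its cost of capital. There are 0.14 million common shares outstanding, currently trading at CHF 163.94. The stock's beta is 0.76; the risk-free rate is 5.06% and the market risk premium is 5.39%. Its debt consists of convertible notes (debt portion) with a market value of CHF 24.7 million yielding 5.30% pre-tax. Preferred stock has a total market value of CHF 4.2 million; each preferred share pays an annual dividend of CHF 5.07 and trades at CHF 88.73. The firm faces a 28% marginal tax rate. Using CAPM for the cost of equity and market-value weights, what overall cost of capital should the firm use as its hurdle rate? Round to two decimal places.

6.33%

Cost of equity via CAPM: Re = 5.06% + 0.76 × 5.39% = 9.1564%.
Cost of preferred: Rp = 5.07 / 88.73 = 5.7140%.
Market value of equity E = 163.94 × 0.14m = 22.9516m.
Total capital V = 22.9516 + 4.2 + 24.7 = 51.8516.
Equity: weight = 22.9516/51.8516 = 0.4426; cost = 9.1564%.
Preferred: weight = 4.2/51.8516 = 0.0810; cost = 5.714%.
Convertible notes (debt portion): weight = 24.7/51.8516 = 0.4764; after-tax cost = 5.3% × (1 − 28%) = 3.8160%.
WACC = 0.4426 × 9.1564% + 0.0810 × 5.7140% + 0.4764 × 3.8160% = 6.3336%.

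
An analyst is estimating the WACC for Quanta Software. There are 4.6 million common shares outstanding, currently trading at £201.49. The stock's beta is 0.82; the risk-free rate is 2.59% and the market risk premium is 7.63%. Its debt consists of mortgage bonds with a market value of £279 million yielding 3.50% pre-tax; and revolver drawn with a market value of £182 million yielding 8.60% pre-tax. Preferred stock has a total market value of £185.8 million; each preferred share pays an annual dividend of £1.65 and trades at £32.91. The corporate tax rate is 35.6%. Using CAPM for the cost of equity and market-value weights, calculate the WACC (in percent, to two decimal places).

6.84%

Cost of equity via CAPM: Re = 2.59% + 0.82 × 7.63% = 8.8466%.
Cost of preferred: Rp = 1.65 / 32.91 = 5.0137%.
Market value of equity E = 201.49 × 4.6m = 926.854m.
Total capital V = 926.854 + 185.8 + 279 + 182 = 1573.654.
Equity: weight = 926.854/1573.654 = 0.5890; cost = 8.8466%.
Preferred: weight = 185.8/1573.654 = 0.1181; cost = 5.0137%.
Mortgage bonds: weight = 279/1573.654 = 0.1773; after-tax cost = 3.5% × (1 − 35.6%) = 2.2540%.
Revolver drawn: weight = 182/1573.654 = 0.1157; after-tax cost = 8.6% × (1 − 35.6%) = 5.5384%.
WACC = 0.5890 × 8.8466% + 0.1181 × 5.0137% + 0.1773 × 2.2540% + 0.1157 × 5.5384% = 6.8426%.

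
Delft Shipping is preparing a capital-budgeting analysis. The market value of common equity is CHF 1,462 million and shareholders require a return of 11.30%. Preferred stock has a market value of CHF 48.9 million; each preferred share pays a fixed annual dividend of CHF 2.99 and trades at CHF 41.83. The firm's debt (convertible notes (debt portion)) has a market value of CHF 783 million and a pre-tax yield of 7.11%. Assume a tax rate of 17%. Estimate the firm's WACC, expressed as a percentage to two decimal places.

9.37%

Cost of preferred: Rp = 2.99 / 41.83 = 7.1480%.
Total capital V = 1462 + 48.9 + 783 = 2293.9.
Equity: weight = 1462/2293.9 = 0.6373; cost = 11.3%.
Preferred: weight = 48.9/2293.9 = 0.0213; cost = 7.148%.
Convertible notes (debt portion): weight = 783/2293.9 = 0.3413; after-tax cost = 7.11% × (1 − 17%) = 5.9013%.
WACC = 0.6373 × 11.3000% + 0.0213 × 7.1480% + 0.3413 × 5.9013% = 9.3687%.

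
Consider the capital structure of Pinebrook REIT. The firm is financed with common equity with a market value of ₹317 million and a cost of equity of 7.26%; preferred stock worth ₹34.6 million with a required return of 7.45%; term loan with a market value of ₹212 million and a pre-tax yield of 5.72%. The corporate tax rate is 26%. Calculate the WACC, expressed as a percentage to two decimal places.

Total capital V = 317 + 34.6 + 212 = 563.6.
Equity: weight = 317/563.6 = 0.5625; cost = 7.26%.
Preferred: weight = 34.6/563.6 = 0.0614; cost = 7.45%.
Term loan: weight = 212/563.6 = 0.3762; after-tax cost = 5.72% × (1 − 26%) = 4.2328%.
WACC = 0.5625 × 7.2600% + 0.0614 × 7.4500% + 0.3762 × 4.2328% = 6.1330%.

6.13%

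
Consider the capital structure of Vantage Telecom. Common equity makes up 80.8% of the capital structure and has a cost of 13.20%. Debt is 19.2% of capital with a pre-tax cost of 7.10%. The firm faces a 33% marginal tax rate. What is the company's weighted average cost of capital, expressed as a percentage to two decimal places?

11.58%

After-tax cost of debt = 7.1% × (1 − 33%) = 4.7570%.
WACC = 0.808 × 13.2000% + 0.192 × 4.7570% = 11.5789%.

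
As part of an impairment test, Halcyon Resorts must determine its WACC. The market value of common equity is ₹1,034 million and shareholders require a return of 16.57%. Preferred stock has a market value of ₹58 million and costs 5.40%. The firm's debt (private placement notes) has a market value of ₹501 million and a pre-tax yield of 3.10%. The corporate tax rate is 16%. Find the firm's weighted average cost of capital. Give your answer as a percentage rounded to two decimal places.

11.77%

Total capital V = 1034 + 58 + 501 = 1593.
Equity: weight = 1034/1593 = 0.6491; cost = 16.57%.
Preferred: weight = 58/1593 = 0.0364; cost = 5.4%.
Private placement notes: weight = 501/1593 = 0.3145; after-tax cost = 3.1% × (1 − 16%) = 2.6040%.
WACC = 0.6491 × 16.5700% + 0.0364 × 5.4000% + 0.3145 × 2.6040% = 11.7710%.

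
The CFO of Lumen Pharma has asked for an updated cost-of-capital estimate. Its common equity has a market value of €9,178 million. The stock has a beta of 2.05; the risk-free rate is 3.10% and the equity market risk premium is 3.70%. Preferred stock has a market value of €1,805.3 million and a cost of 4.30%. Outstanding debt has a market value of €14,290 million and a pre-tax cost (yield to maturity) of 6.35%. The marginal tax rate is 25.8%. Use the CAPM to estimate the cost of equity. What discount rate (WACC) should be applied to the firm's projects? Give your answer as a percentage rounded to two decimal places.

Cost of equity via CAPM: Re = 3.1% + 2.05 × 3.7% = 10.6850%.
Total capital V = 9178 + 1805.3 + 14290 = 25273.3.
Equity: weight = 9178/25273.3 = 0.3632; cost = 10.685%.
Preferred: weight = 1805.3/25273.3 = 0.0714; cost = 4.3%.
Debt: weight = 14290/25273.3 = 0.5654; after-tax cost = 6.35% × (1 − 25.8%) = 4.7117%.
WACC = 0.3632 × 10.6850% + 0.0714 × 4.3000% + 0.5654 × 4.7117% = 6.8515%.

6.85%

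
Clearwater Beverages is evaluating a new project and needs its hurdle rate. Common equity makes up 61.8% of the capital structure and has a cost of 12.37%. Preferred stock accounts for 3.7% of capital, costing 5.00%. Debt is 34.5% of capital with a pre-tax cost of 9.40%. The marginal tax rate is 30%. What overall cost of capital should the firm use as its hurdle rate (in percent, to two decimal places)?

10.10%

After-tax cost of debt = 9.4% × (1 − 30%) = 6.5800%.
WACC = 0.618 × 12.3700% + 0.037 × 5.0000% + 0.345 × 6.5800% = 10.0998%.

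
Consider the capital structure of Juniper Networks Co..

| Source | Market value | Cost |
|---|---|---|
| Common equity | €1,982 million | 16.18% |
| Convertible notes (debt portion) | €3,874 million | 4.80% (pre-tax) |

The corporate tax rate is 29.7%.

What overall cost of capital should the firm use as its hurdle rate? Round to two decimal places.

7.71%

Total capital V = 1982 + 3874 = 5856.
Equity: weight = 1982/5856 = 0.3385; cost = 16.18%.
Convertible notes (debt portion): weight = 3874/5856 = 0.6615; after-tax cost = 4.8% × (1 − 29.7%) = 3.3744%.
WACC = 0.3385 × 16.1800% + 0.6615 × 3.3744% = 7.7085%.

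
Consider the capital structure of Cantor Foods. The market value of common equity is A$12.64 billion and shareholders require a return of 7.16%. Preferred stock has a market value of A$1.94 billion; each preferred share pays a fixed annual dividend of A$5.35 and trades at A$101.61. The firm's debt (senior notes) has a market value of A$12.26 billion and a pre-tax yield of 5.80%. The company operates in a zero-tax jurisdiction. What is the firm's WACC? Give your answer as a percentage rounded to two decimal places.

6.40%

Cost of preferred: Rp = 5.35 / 101.61 = 5.2652%.
Total capital V = 12.64 + 1.94 + 12.26 = 26.84.
Equity: weight = 12.64/26.84 = 0.4709; cost = 7.16%.
Preferred: weight = 1.94/26.84 = 0.0723; cost = 5.2652%.
Senior notes: weight = 12.26/26.84 = 0.4568; after-tax cost = 5.8% × (1 − 0%) = 5.8000%.
WACC = 0.4709 × 7.1600% + 0.0723 × 5.2652% + 0.4568 × 5.8000% = 6.4018%.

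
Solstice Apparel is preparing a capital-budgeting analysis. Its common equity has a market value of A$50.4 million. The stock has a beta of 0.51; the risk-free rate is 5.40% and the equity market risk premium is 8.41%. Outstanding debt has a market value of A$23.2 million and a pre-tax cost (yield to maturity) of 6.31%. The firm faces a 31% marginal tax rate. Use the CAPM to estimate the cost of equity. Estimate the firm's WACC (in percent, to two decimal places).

Cost of equity via CAPM: Re = 5.4% + 0.51 × 8.41% = 9.6891%.
Total capital V = 50.4 + 23.2 = 73.6.
Equity: weight = 50.4/73.6 = 0.6848; cost = 9.6891%.
Debt: weight = 23.2/73.6 = 0.3152; after-tax cost = 6.31% × (1 − 31%) = 4.3539%.
WACC = 0.6848 × 9.6891% + 0.3152 × 4.3539% = 8.0074%.

8.01%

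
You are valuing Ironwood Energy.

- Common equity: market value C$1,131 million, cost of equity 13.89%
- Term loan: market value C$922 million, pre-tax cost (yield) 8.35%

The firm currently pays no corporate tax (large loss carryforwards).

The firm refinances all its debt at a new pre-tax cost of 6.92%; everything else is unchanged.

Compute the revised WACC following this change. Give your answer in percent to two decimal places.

10.76%

After the change:
Total capital V = 1131 + 922 = 2053.
Equity: weight = 1131/2053 = 0.5509; cost = 13.89%.
Term loan: weight = 922/2053 = 0.4491; after-tax cost = 6.92% × (1 − 0%) = 6.9200%.
WACC = 0.5509 × 13.8900% + 0.4491 × 6.9200% = 10.7598%.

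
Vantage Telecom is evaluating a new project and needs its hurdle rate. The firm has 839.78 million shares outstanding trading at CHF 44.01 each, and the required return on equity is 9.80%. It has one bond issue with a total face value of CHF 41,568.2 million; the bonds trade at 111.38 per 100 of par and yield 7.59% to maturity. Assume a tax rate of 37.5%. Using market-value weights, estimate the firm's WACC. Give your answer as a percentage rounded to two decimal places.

6.99%

Market value of equity E = 44.01 × 839.78m = 36958.7178m. Market value of debt D = 41568.2m × 111.38/100 = 46298.66116m.
Total capital V = 36958.7178 + 46298.66116 = 83257.37896.
Equity: weight = 36958.7178/83257.37896 = 0.4439; cost = 9.8%.
Bonds outstanding: weight = 46298.66116/83257.37896 = 0.5561; after-tax cost = 7.59% × (1 − 37.5%) = 4.7438%.
WACC = 0.4439 × 9.8000% + 0.5561 × 4.7438% = 6.9883%.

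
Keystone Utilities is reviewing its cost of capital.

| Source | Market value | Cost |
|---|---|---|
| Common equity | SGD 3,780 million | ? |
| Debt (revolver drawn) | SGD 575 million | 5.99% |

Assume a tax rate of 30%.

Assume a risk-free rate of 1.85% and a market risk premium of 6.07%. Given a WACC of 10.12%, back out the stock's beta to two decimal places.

1.51

Total capital V = 3780 + 575 = 4355.
Equity weight = 3780/4355 = 0.8680.
Revolver drawn weight = 575/4355 = 0.1320.
Debt contribution = 0.1320 × 5.99% × (1 − 30%) = 0.5536%.
Required equity contribution = 10.12% − 0.5536% = 9.5664%  ⇒  Re = 11.0216%.
CAPM: 11.0216% = 1.85% + β × 6.07%  ⇒  β = 1.5110.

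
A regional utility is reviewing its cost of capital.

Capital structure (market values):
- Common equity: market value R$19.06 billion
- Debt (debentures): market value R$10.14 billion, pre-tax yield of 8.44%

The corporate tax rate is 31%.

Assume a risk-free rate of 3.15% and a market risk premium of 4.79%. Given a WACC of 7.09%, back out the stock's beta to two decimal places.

0.96

Total capital V = 19.06 + 10.14 = 29.2.
Equity weight = 19.06/29.2 = 0.6527.
Debentures weight = 10.14/29.2 = 0.3473.
Debt contribution = 0.3473 × 8.44% × (1 − 31%) = 2.0223%.
Required equity contribution = 7.09% − 2.0223% = 5.0677%  ⇒  Re = 7.7637%.
CAPM: 7.7637% = 3.15% + β × 4.79%  ⇒  β = 0.9632.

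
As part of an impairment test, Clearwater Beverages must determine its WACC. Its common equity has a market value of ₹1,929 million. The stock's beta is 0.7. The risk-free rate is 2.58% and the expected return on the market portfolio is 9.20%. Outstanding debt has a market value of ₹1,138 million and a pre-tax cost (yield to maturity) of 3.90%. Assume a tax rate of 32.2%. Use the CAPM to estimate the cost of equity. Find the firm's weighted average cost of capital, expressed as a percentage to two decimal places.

Market risk premium = 9.2% − 2.58% = 6.62%.
Cost of equity via CAPM: Re = 2.58% + 0.7 × 6.62% = 7.2140%.
Total capital V = 1929 + 1138 = 3067.
Equity: weight = 1929/3067 = 0.6290; cost = 7.214%.
Debt: weight = 1138/3067 = 0.3710; after-tax cost = 3.9% × (1 − 32.2%) = 2.6442%.
WACC = 0.6290 × 7.2140% + 0.3710 × 2.6442% = 5.5184%.

5.52%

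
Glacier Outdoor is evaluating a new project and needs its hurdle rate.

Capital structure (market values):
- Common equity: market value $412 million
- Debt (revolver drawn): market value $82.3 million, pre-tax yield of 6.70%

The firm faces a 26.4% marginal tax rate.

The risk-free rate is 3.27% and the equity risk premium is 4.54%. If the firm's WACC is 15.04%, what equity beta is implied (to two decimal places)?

3.04

Total capital V = 412 + 82.3 = 494.3.
Equity weight = 412/494.3 = 0.8335.
Revolver drawn weight = 82.3/494.3 = 0.1665.
Debt contribution = 0.1665 × 6.7% × (1 − 26.4%) = 0.8210%.
Required equity contribution = 15.04% − 0.8210% = 14.2190%  ⇒  Re = 17.0593%.
CAPM: 17.0593% = 3.27% + β × 4.54%  ⇒  β = 3.0373.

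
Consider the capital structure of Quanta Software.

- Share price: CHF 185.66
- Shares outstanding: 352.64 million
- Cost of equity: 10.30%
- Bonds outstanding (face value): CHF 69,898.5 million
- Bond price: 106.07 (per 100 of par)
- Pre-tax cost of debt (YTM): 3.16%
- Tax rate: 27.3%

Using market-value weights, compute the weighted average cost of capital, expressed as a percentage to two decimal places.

Market value of equity E = 185.66 × 352.64m = 65471.1424m. Market value of debt D = 69898.5m × 106.07/100 = 74141.33895m.
Total capital V = 65471.1424 + 74141.33895 = 139612.48135.
Equity: weight = 65471.1424/139612.48135 = 0.4689; cost = 10.3%.
Bonds outstanding: weight = 74141.33895/139612.48135 = 0.5311; after-tax cost = 3.16% × (1 − 27.3%) = 2.2973%.
WACC = 0.4689 × 10.3000% + 0.5311 × 2.2973% = 6.0502%.

6.05%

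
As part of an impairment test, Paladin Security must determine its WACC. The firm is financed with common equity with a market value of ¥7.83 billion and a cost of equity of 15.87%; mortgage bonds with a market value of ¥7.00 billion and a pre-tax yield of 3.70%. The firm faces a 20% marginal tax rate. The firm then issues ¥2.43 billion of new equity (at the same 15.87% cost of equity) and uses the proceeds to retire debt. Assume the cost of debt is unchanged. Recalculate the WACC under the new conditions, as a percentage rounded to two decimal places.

11.89%

After the change:
Total capital V = 10.26 + 4.57 = 14.83.
Equity: weight = 10.26/14.83 = 0.6918; cost = 15.87%.
Mortgage bonds: weight = 4.57/14.83 = 0.3082; after-tax cost = 3.7% × (1 − 20%) = 2.9600%.
WACC = 0.6918 × 15.8700% + 0.3082 × 2.9600% = 11.8917%.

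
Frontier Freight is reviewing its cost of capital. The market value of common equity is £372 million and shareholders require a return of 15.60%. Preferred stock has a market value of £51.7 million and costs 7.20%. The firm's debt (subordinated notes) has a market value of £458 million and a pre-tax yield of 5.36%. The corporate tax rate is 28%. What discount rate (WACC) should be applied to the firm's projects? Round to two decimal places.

9.01%

Total capital V = 372 + 51.7 + 458 = 881.7.
Equity: weight = 372/881.7 = 0.4219; cost = 15.6%.
Preferred: weight = 51.7/881.7 = 0.0586; cost = 7.2%.
Subordinated notes: weight = 458/881.7 = 0.5195; after-tax cost = 5.36% × (1 − 28%) = 3.8592%.
WACC = 0.4219 × 15.6000% + 0.0586 × 7.2000% + 0.5195 × 3.8592% = 9.0087%.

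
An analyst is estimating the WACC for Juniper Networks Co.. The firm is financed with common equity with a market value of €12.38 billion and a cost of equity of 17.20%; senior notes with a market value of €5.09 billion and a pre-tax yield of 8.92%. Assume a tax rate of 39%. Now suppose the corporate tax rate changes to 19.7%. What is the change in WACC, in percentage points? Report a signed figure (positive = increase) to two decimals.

Current WACC:
Total capital V = 12.38 + 5.09 = 17.47.
Equity: weight = 12.38/17.47 = 0.7086; cost = 17.2%.
Senior notes: weight = 5.09/17.47 = 0.2914; after-tax cost = 8.92% × (1 − 39%) = 5.4412%.
WACC = 0.7086 × 17.2000% + 0.2914 × 5.4412% = 13.7740%.
After the change:
Total capital V = 12.38 + 5.09 = 17.47.
Equity: weight = 12.38/17.47 = 0.7086; cost = 17.2%.
Senior notes: weight = 5.09/17.47 = 0.2914; after-tax cost = 8.92% × (1 − 19.7%) = 7.1628%.
WACC = 0.7086 × 17.2000% + 0.2914 × 7.1628% = 14.2756%.
Change in WACC = 14.2756% − 13.7740% = 0.5016 pp.

+0.50 pp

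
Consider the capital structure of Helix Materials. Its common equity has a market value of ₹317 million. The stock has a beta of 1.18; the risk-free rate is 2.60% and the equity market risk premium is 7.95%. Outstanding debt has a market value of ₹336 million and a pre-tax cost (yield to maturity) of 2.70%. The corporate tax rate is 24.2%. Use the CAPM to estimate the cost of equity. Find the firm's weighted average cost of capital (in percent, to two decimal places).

6.87%

Cost of equity via CAPM: Re = 2.6% + 1.18 × 7.95% = 11.9810%.
Total capital V = 317 + 336 = 653.
Equity: weight = 317/653 = 0.4855; cost = 11.981%.
Debt: weight = 336/653 = 0.5145; after-tax cost = 2.7% × (1 − 24.2%) = 2.0466%.
WACC = 0.4855 × 11.9810% + 0.5145 × 2.0466% = 6.8693%.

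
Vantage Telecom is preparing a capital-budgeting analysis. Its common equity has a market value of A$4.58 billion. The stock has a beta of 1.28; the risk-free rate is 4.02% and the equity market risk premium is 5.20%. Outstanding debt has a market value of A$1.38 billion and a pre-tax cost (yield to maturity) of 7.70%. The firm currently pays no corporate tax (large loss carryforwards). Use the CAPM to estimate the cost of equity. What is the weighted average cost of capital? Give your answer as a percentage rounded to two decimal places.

Cost of equity via CAPM: Re = 4.02% + 1.28 × 5.2% = 10.6760%.
Total capital V = 4.58 + 1.38 = 5.96.
Equity: weight = 4.58/5.96 = 0.7685; cost = 10.676%.
Debt: weight = 1.38/5.96 = 0.2315; after-tax cost = 7.7% × (1 − 0%) = 7.7000%.
WACC = 0.7685 × 10.6760% + 0.2315 × 7.7000% = 9.9869%.

9.99%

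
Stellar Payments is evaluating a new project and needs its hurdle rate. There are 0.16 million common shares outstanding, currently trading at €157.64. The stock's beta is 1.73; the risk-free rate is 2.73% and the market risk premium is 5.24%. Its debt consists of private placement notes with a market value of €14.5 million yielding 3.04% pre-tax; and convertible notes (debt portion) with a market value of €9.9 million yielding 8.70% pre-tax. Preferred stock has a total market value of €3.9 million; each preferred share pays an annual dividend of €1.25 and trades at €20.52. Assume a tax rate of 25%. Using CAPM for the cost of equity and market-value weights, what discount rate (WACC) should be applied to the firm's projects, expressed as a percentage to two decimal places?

7.83%

Cost of equity via CAPM: Re = 2.73% + 1.73 × 5.24% = 11.7952%.
Cost of preferred: Rp = 1.25 / 20.52 = 6.0916%.
Market value of equity E = 157.64 × 0.16m = 25.2224m.
Total capital V = 25.2224 + 3.9 + 14.5 + 9.9 = 53.5224.
Equity: weight = 25.2224/53.5224 = 0.4712; cost = 11.7952%.
Preferred: weight = 3.9/53.5224 = 0.0729; cost = 6.0916%.
Private placement notes: weight = 14.5/53.5224 = 0.2709; after-tax cost = 3.04% × (1 − 25%) = 2.2800%.
Convertible notes (debt portion): weight = 9.9/53.5224 = 0.1850; after-tax cost = 8.7% × (1 − 25%) = 6.5250%.
WACC = 0.4712 × 11.7952% + 0.0729 × 6.0916% + 0.2709 × 2.2800% + 0.1850 × 6.5250% = 7.8270%.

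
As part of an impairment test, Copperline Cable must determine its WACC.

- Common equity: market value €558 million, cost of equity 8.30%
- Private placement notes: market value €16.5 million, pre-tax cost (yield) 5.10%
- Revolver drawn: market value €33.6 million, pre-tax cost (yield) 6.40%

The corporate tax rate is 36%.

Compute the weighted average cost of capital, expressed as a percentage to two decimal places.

Total capital V = 558 + 16.5 + 33.6 = 608.1.
Equity: weight = 558/608.1 = 0.9176; cost = 8.3%.
Private placement notes: weight = 16.5/608.1 = 0.0271; after-tax cost = 5.1% × (1 − 36%) = 3.2640%.
Revolver drawn: weight = 33.6/608.1 = 0.0553; after-tax cost = 6.4% × (1 − 36%) = 4.0960%.
WACC = 0.9176 × 8.3000% + 0.0271 × 3.2640% + 0.0553 × 4.0960% = 7.9311%.

7.93%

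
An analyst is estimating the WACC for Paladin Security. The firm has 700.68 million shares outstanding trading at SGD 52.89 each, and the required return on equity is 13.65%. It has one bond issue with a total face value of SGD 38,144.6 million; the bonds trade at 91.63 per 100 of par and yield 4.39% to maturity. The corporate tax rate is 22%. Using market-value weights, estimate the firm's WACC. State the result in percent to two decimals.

Market value of equity E = 52.89 × 700.68m = 37058.9652m. Market value of debt D = 38144.6m × 91.63/100 = 34951.89698m.
Total capital V = 37058.9652 + 34951.89698 = 72010.86218.
Equity: weight = 37058.9652/72010.86218 = 0.5146; cost = 13.65%.
Bonds outstanding: weight = 34951.89698/72010.86218 = 0.4854; after-tax cost = 4.39% × (1 − 22%) = 3.4242%.
WACC = 0.5146 × 13.6500% + 0.4854 × 3.4242% = 8.6867%.

8.69%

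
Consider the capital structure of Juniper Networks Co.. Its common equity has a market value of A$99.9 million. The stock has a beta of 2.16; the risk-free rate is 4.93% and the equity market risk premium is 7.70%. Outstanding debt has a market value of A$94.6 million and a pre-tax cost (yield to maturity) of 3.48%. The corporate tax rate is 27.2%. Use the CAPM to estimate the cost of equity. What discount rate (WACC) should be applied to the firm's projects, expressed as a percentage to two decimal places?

Cost of equity via CAPM: Re = 4.93% + 2.16 × 7.7% = 21.5620%.
Total capital V = 99.9 + 94.6 = 194.5.
Equity: weight = 99.9/194.5 = 0.5136; cost = 21.562%.
Debt: weight = 94.6/194.5 = 0.4864; after-tax cost = 3.48% × (1 − 27.2%) = 2.5334%.
WACC = 0.5136 × 21.5620% + 0.4864 × 2.5334% = 12.3070%.

12.31%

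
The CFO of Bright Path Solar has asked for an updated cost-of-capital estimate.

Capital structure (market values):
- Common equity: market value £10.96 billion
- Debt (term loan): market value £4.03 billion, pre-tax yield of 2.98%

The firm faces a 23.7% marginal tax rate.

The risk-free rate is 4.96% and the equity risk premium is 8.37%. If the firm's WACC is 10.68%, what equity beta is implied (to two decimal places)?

1.05

Total capital V = 10.96 + 4.03 = 14.99.
Equity weight = 10.96/14.99 = 0.7312.
Term loan weight = 4.03/14.99 = 0.2688.
Debt contribution = 0.2688 × 2.98% × (1 − 23.7%) = 0.6113%.
Required equity contribution = 10.68% − 0.6113% = 10.0687%  ⇒  Re = 13.7710%.
CAPM: 13.7710% = 4.96% + β × 8.37%  ⇒  β = 1.0527.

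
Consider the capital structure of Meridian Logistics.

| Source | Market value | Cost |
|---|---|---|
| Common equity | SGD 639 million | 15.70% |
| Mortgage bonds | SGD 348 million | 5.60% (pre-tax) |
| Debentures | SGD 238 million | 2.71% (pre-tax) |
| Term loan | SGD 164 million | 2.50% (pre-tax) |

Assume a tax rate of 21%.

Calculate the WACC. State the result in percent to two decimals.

Total capital V = 639 + 348 + 238 + 164 = 1389.
Equity: weight = 639/1389 = 0.4600; cost = 15.7%.
Mortgage bonds: weight = 348/1389 = 0.2505; after-tax cost = 5.6% × (1 − 21%) = 4.4240%.
Debentures: weight = 238/1389 = 0.1713; after-tax cost = 2.71% × (1 − 21%) = 2.1409%.
Term loan: weight = 164/1389 = 0.1181; after-tax cost = 2.5% × (1 − 21%) = 1.9750%.
WACC = 0.4600 × 15.7000% + 0.2505 × 4.4240% + 0.1713 × 2.1409% + 0.1181 × 1.9750% = 8.9311%.

8.93%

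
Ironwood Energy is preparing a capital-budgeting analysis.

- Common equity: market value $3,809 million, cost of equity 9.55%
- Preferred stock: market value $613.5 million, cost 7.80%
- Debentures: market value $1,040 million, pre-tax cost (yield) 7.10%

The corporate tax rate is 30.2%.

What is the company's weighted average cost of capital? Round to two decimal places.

Total capital V = 3809 + 613.5 + 1040 = 5462.5.
Equity: weight = 3809/5462.5 = 0.6973; cost = 9.55%.
Preferred: weight = 613.5/5462.5 = 0.1123; cost = 7.8%.
Debentures: weight = 1040/5462.5 = 0.1904; after-tax cost = 7.1% × (1 − 30.2%) = 4.9558%.
WACC = 0.6973 × 9.5500% + 0.1123 × 7.8000% + 0.1904 × 4.9558% = 8.4788%.

8.48%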